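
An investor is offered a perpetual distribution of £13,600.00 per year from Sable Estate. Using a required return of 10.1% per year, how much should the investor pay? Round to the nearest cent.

£134653.47

Level perpetuity: PV = C / r = £13,600.00 / 0.101 = £134,653.47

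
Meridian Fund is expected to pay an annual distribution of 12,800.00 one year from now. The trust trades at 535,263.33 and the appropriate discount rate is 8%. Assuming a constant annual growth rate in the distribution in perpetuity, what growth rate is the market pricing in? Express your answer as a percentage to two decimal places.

5.61%

P = D₁/(r−g) ⇒ g = r − D₁/P = 0.08 − 12,800.00/535,263.33 = 0.056087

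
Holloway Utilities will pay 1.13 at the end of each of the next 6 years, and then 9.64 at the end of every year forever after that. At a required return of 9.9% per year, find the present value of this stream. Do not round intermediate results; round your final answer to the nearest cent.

PV of 6-year annuity: 1.13 × [1 − (1+0.099)^−6] / 0.099 = 4.93590
Perpetuity value at year 6: 9.64 / 0.099 = 97.37374
PV of perpetuity: 97.37374 / (1+0.099)^6 = 55.26570
Total PV = 4.93590 + 55.26570 = 60.20160

60.20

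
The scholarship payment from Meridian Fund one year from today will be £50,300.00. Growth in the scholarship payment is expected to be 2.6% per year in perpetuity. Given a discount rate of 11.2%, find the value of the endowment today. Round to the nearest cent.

Growing perpetuity: P = D₁ / (r − g) = £50,300.0000 / (0.112 − 0.026) = £584,883.72

£584883.72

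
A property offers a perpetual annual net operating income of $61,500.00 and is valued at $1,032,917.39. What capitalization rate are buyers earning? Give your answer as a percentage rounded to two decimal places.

5.95%

P = C/r ⇒ r = C/P = $61,500.00/$1,032,917.39 = 0.059540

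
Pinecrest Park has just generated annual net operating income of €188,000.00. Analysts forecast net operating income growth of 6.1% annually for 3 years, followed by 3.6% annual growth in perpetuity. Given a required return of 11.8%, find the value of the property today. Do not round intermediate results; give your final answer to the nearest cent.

€2538552.98

D_1 = 199468.00000
D_2 = 211635.54800
D_3 = 224545.31643
Terminal value at year 3: TV = D_3×(1+g_2)/(r−g_2) = 232628.94782/0.082 = 2836938.38804
P_0 = D_1/(1+r)^1 + D_2/(1+r)^2 + D_3/(1+r)^3 + TV/(1+r)^3
    = 178415.02683 + 169318.73298 + 160686.20366 + 2030133.01208 = 2538552.97555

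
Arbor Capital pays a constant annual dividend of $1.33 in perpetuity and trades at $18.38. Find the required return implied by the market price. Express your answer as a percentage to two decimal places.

7.24%

P = C/r ⇒ r = C/P = $1.33/$18.38 = 0.072361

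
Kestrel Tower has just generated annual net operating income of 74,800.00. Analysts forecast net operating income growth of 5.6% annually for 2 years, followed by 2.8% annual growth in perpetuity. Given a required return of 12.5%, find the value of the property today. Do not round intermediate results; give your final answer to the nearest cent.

D_1 = 78988.80000
D_2 = 83412.17280
Terminal value at year 2: TV = D_2×(1+g_2)/(r−g_2) = 85747.71364/0.097 = 883997.04782
P_0 = D_1/(1+r)^1 + D_2/(1+r)^2 + TV/(1+r)^2
    = 70212.26667 + 65905.91431 + 698466.80321 = 834584.98419

834584.98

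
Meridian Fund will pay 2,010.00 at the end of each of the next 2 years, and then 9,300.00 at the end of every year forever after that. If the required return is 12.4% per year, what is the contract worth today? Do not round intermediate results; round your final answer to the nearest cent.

62743.98

PV of 2-year annuity: 2,010.00 × [1 − (1+0.124)^−2] / 0.124 = 3379.23152
Perpetuity value at year 2: 9,300.00 / 0.124 = 75000.00000
PV of perpetuity: 75000.00000 / (1+0.124)^2 = 59364.74969
Total PV = 3379.23152 + 59364.74969 = 62743.98121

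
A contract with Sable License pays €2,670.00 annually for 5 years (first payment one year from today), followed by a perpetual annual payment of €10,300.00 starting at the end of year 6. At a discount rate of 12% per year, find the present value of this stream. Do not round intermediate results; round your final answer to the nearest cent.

€58328.89

PV of 5-year annuity: €2,670.00 × [1 − (1+0.12)^−5] / 0.12 = 9624.75246
Perpetuity value at year 5: €10,300.00 / 0.12 = 85833.33333
PV of perpetuity: 85833.33333 / (1+0.12)^5 = 48704.13845
Total PV = 9624.75246 + 48704.13845 = 58328.89091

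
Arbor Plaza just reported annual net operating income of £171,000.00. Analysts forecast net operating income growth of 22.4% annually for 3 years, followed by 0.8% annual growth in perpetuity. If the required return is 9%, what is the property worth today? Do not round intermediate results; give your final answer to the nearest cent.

D_1 = 209304.00000
D_2 = 256188.09600
D_3 = 313574.22950
Terminal value at year 3: TV = D_3×(1+g_2)/(r−g_2) = 316082.82334/0.082 = 3854668.57732
P_0 = D_1/(1+r)^1 + D_2/(1+r)^2 + D_3/(1+r)^3 + TV/(1+r)^3
    = 192022.01835 + 215628.39492 + 242136.83980 + 2976511.39652 = 3626298.64958

£3626298.65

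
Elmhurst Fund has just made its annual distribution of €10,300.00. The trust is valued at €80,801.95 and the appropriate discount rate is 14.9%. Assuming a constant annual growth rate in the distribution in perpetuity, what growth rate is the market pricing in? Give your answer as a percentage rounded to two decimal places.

1.91%

P = D₀(1+g)/(r−g) ⇒ P(r−g) = D₀(1+g) ⇒ g(P+D₀) = P·r − D₀
g = (P·r − D₀)/(P + D₀) = (€80,801.95×0.149 − €10,300.00) / (€80,801.95 + €10,300.00) = 0.019094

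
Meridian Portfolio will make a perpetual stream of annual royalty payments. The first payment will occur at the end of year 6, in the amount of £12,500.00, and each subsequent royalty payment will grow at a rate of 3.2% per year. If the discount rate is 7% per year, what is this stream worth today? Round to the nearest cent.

Value at end of year 5: C₁ / (r − g) = £12,500.00 / (0.07 − 0.032) = £328,947.3684
Discount to today: PV = £328,947.3684 / (1 + 0.07)^5 = £328,947.3684 / 1.402552 = £234,534.93

£234534.93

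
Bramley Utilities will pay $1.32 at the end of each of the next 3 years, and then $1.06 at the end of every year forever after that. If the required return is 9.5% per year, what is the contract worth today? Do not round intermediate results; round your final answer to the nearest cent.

PV of 3-year annuity: $1.32 × [1 − (1+0.095)^−3] / 0.095 = 3.31176
Perpetuity value at year 3: $1.06 / 0.095 = 11.15789
PV of perpetuity: 11.15789 / (1+0.095)^3 = 8.49845
Total PV = 3.31176 + 8.49845 = 11.81021

$11.81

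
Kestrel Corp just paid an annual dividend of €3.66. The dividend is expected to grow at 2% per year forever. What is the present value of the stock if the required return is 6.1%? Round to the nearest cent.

€91.05

D₁ = D₀ × (1 + g) = €3.66 × 1.02 = €3.7332
Growing perpetuity: P = D₁ / (r − g) = €3.7332 / (0.061 − 0.02) = €91.05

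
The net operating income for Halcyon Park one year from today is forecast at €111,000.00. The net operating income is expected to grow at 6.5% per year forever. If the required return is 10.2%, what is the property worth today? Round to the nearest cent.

€3000000.00

Growing perpetuity: P = D₁ / (r − g) = €111,000.0000 / (0.102 − 0.065) = €3,000,000.00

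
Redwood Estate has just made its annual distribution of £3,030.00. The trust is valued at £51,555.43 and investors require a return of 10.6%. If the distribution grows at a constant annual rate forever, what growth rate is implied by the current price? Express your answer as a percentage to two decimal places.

4.46%

P = D₀(1+g)/(r−g) ⇒ P(r−g) = D₀(1+g) ⇒ g(P+D₀) = P·r − D₀
g = (P·r − D₀)/(P + D₀) = (£51,555.43×0.106 − £3,030.00) / (£51,555.43 + £3,030.00) = 0.044607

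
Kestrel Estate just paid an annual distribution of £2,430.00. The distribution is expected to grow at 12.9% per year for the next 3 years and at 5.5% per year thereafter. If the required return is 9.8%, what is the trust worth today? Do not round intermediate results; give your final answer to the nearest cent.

£72522.88

D_1 = 2743.47000
D_2 = 3097.37763
D_3 = 3496.93934
Terminal value at year 3: TV = D_3×(1+g_2)/(r−g_2) = 3689.27101/0.043 = 85797.00019
P_0 = D_1/(1+r)^1 + D_2/(1+r)^2 + D_3/(1+r)^3 + TV/(1+r)^3
    = 2498.60656 + 2569.15009 + 2641.68530 + 64813.44159 = 72522.88354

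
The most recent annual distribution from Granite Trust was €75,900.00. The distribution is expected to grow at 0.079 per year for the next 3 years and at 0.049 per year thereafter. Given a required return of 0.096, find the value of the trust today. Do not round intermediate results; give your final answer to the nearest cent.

D_1 = 81896.10000
D_2 = 88365.89190
D_3 = 95346.79736
Terminal value at year 3: TV = D_3×(1+g_2)/(r−g_2) = 100018.79043/0.047 = 2128059.37087
P_0 = D_1/(1+r)^1 + D_2/(1+r)^2 + D_3/(1+r)^3 + TV/(1+r)^3
    = 74722.71898 + 73563.69870 + 72422.65593 + 1616412.04406 = 1837121.11767

€1837121.12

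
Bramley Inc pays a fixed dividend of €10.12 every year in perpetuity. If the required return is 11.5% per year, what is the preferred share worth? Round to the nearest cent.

€88.00

Level perpetuity: PV = C / r = €10.12 / 0.115 = €88.00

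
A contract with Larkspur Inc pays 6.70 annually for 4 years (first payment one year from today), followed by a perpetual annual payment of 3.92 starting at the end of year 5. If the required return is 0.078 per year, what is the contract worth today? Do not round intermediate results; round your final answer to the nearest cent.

59.51

PV of 4-year annuity: 6.70 × [1 − (1+0.078)^−4] / 0.078 = 22.29040
Perpetuity value at year 4: 3.92 / 0.078 = 50.25641
PV of perpetuity: 50.25641 / (1+0.078)^4 = 37.21486
Total PV = 22.29040 + 37.21486 = 59.50526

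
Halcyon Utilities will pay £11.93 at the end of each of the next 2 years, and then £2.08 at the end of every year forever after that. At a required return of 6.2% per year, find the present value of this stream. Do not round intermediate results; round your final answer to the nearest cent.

PV of 2-year annuity: £11.93 × [1 − (1+0.062)^−2] / 0.062 = 21.81123
Perpetuity value at year 2: £2.08 / 0.062 = 33.54839
PV of perpetuity: 33.54839 / (1+0.062)^2 = 29.74559
Total PV = 21.81123 + 29.74559 = 51.55682

£51.56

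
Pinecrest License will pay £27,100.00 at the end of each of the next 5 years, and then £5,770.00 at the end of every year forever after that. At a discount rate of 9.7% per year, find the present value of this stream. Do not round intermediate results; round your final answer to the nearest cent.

PV of 5-year annuity: £27,100.00 × [1 − (1+0.097)^−5] / 0.097 = 103522.51640
Perpetuity value at year 5: £5,770.00 / 0.097 = 59484.53608
PV of perpetuity: 59484.53608 / (1+0.097)^5 = 37443.02613
Total PV = 103522.51640 + 37443.02613 = 140965.54254

£140965.54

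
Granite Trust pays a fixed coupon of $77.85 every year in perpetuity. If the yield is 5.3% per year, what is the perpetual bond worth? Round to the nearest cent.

$1468.87

Level perpetuity: PV = C / r = $77.85 / 0.053 = $1,468.87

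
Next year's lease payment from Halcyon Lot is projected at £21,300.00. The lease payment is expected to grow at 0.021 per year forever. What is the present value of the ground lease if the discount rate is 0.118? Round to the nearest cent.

£219587.63

Growing perpetuity: P = D₁ / (r − g) = £21,300.0000 / (0.118 − 0.021) = £219,587.63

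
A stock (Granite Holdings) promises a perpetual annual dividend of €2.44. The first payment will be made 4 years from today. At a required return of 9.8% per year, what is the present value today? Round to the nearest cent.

Value at end of year 3: C / r = €2.44 / 0.098 = €24.8980
Discount to today: PV = €24.8980 / (1 + 0.098)^3 = €24.8980 / 1.323753 = €18.81

€18.81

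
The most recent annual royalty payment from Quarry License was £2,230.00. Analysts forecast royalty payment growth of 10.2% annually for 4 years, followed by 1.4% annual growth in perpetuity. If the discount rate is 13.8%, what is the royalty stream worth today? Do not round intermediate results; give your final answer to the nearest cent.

D_1 = 2457.46000
D_2 = 2708.12092
D_3 = 2984.34925
D_4 = 3288.75288
Terminal value at year 4: TV = D_4×(1+g_2)/(r−g_2) = 3334.79542/0.124 = 26893.51144
P_0 = D_1/(1+r)^1 + D_2/(1+r)^2 + D_3/(1+r)^3 + D_4/(1+r)^4 + TV/(1+r)^4
    = 2159.45518 + 2091.14202 + 2024.98990 + 1960.93046 + 16035.35070 = 24271.86826

£24271.87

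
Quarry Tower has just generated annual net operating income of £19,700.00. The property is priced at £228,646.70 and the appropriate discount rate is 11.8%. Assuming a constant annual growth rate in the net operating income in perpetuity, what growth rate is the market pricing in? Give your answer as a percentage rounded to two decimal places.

2.93%

P = D₀(1+g)/(r−g) ⇒ P(r−g) = D₀(1+g) ⇒ g(P+D₀) = P·r − D₀
g = (P·r − D₀)/(P + D₀) = (£228,646.70×0.118 − £19,700.00) / (£228,646.70 + £19,700.00) = 0.029315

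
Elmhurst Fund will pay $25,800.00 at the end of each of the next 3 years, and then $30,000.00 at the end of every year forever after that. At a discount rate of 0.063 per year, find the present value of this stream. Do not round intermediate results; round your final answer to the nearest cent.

PV of 3-year annuity: $25,800.00 × [1 − (1+0.063)^−3] / 0.063 = 68582.70566
Perpetuity value at year 3: $30,000.00 / 0.063 = 476190.47619
PV of perpetuity: 476190.47619 / (1+0.063)^3 = 396443.14403
Total PV = 68582.70566 + 396443.14403 = 465025.84969

$465025.85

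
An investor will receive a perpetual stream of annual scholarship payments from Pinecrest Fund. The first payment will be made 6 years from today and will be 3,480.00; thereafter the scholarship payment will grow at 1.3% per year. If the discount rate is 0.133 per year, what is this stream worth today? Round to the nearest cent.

Value at end of year 5: C₁ / (r − g) = 3,480.00 / (0.133 − 0.013) = 29,000.0000
Discount to today: PV = 29,000.0000 / (1 + 0.133)^5 = 29,000.0000 / 1.867022 = 15,532.75

15532.75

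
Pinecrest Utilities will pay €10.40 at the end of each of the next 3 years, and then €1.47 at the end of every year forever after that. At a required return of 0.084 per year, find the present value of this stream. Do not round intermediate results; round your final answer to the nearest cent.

PV of 3-year annuity: €10.40 × [1 − (1+0.084)^−3] / 0.084 = 26.60954
Perpetuity value at year 3: €1.47 / 0.084 = 17.50000
PV of perpetuity: 17.50000 / (1+0.084)^3 = 13.73884
Total PV = 26.60954 + 13.73884 = 40.34838

€40.35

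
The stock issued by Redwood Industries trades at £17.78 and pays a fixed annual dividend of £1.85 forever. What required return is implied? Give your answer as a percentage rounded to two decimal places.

P = C/r ⇒ r = C/P = £1.85/£17.78 = 0.104049

10.40%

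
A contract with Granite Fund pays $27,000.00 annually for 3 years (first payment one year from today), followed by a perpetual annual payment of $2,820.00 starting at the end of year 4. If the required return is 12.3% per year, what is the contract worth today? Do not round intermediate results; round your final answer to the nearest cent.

$80705.02

PV of 3-year annuity: $27,000.00 × [1 − (1+0.123)^−3] / 0.123 = 64516.59002
Perpetuity value at year 3: $2,820.00 / 0.123 = 22926.82927
PV of perpetuity: 22926.82927 / (1+0.123)^3 = 16188.42987
Total PV = 64516.59002 + 16188.42987 = 80705.01988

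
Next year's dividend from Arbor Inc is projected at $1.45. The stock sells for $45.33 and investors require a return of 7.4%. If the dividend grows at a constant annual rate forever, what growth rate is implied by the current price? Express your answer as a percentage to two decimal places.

4.20%

P = D₁/(r−g) ⇒ g = r − D₁/P = 0.074 − $1.45/$45.33 = 0.042012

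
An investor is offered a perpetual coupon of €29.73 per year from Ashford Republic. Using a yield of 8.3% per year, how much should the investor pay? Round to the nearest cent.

Level perpetuity: PV = C / r = €29.73 / 0.083 = €358.19

€358.19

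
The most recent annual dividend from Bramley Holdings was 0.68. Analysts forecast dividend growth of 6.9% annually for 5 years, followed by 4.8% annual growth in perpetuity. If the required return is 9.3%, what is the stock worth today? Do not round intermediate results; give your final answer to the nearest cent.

17.35

D_1 = 0.72692
D_2 = 0.77708
D_3 = 0.83070
D_4 = 0.88801
D_5 = 0.94929
Terminal value at year 5: TV = D_5×(1+g_2)/(r−g_2) = 0.99485/0.045 = 22.10783
P_0 = D_1/(1+r)^1 + D_2/(1+r)^2 + D_3/(1+r)^3 + D_4/(1+r)^4 + D_5/(1+r)^5 + TV/(1+r)^5
    = 0.66507 + 0.65047 + 0.63618 + 0.62221 + 0.60855 + 14.17247 = 17.35494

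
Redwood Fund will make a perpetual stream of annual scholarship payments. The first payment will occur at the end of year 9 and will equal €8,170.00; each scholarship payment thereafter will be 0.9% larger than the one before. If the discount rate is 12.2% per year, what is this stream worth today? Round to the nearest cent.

€28787.29

Value at end of year 8: C₁ / (r − g) = €8,170.00 / (0.122 − 0.009) = €72,300.8850
Discount to today: PV = €72,300.8850 / (1 + 0.122)^8 = €72,300.8850 / 2.511556 = €28,787.29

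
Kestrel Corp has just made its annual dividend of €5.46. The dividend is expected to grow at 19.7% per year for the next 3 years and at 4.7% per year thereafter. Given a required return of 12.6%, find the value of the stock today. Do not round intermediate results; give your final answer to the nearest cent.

D_1 = 6.53562
D_2 = 7.82314
D_3 = 9.36430
Terminal value at year 3: TV = D_3×(1+g_2)/(r−g_2) = 9.80442/0.079 = 124.10654
P_0 = D_1/(1+r)^1 + D_2/(1+r)^2 + D_3/(1+r)^3 + TV/(1+r)^3
    = 5.80428 + 6.17027 + 6.55934 + 86.93197 = 105.46586

€105.47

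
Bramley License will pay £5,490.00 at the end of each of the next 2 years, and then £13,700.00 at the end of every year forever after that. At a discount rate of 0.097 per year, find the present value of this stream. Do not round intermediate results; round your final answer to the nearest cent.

PV of 2-year annuity: £5,490.00 × [1 − (1+0.097)^−2] / 0.097 = 9566.59789
Perpetuity value at year 2: £13,700.00 / 0.097 = 141237.11340
PV of perpetuity: 141237.11340 / (1+0.097)^2 = 117364.18242
Total PV = 9566.59789 + 117364.18242 = 126930.78031

£126930.78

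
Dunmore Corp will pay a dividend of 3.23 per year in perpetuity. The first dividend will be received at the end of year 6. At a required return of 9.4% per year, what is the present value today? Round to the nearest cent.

21.93

Value at end of year 5: C / r = 3.23 / 0.094 = 34.3617
Discount to today: PV = 34.3617 / (1 + 0.094)^5 = 34.3617 / 1.567064 = 21.93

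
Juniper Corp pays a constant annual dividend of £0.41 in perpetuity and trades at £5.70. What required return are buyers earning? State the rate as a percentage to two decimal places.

7.19%

P = C/r ⇒ r = C/P = £0.41/£5.70 = 0.071930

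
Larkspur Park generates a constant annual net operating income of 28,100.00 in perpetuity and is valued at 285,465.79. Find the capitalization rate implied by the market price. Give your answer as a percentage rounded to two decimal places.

9.84%

P = C/r ⇒ r = C/P = 28,100.00/285,465.79 = 0.098436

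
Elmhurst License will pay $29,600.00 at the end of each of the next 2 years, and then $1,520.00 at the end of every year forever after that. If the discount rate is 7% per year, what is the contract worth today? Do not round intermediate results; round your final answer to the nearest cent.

PV of 2-year annuity: $29,600.00 × [1 − (1+0.07)^−2] / 0.07 = 53517.33776
Perpetuity value at year 2: $1,520.00 / 0.07 = 21714.28571
PV of perpetuity: 21714.28571 / (1+0.07)^2 = 18966.09810
Total PV = 53517.33776 + 18966.09810 = 72483.43586

$72483.44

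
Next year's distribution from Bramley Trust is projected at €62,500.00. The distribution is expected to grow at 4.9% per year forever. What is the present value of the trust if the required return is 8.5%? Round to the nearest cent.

Growing perpetuity: P = D₁ / (r − g) = €62,500.0000 / (0.085 − 0.049) = €1,736,111.11

€1736111.11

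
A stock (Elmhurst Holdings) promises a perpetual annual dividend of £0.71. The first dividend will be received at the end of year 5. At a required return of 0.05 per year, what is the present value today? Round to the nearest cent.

Value at end of year 4: C / r = £0.71 / 0.05 = £14.2000
Discount to today: PV = £14.2000 / (1 + 0.05)^4 = £14.2000 / 1.215506 = £11.68

£11.68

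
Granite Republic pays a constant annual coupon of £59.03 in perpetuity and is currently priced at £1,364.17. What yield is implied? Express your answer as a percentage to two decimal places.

P = C/r ⇒ r = C/P = £59.03/£1,364.17 = 0.043272

4.33%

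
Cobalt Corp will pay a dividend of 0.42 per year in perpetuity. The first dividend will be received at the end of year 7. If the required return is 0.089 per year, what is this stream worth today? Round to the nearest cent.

2.83

Value at end of year 6: C / r = 0.42 / 0.089 = 4.7191
Discount to today: PV = 4.7191 / (1 + 0.089)^6 = 4.7191 / 1.667890 = 2.83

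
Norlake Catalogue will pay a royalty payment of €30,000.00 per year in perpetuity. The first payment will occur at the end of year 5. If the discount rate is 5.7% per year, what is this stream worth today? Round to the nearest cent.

€421644.51

Value at end of year 4: C / r = €30,000.00 / 0.057 = €526,315.7895
Discount to today: PV = €526,315.7895 / (1 + 0.057)^4 = €526,315.7895 / 1.248245 = €421,644.51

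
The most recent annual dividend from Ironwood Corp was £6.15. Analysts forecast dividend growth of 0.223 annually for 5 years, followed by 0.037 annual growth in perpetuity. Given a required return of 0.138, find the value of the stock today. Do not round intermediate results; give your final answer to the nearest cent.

D_1 = 7.52145
D_2 = 9.19873
D_3 = 11.25005
D_4 = 13.75881
D_5 = 16.82703
Terminal value at year 5: TV = D_5×(1+g_2)/(r−g_2) = 17.44963/0.101 = 172.76859
P_0 = D_1/(1+r)^1 + D_2/(1+r)^2 + D_3/(1+r)^3 + D_4/(1+r)^4 + D_5/(1+r)^5 + TV/(1+r)^5
    = 6.60936 + 7.10303 + 7.63357 + 8.20374 + 8.81650 + 90.52186 = 128.88805

£128.89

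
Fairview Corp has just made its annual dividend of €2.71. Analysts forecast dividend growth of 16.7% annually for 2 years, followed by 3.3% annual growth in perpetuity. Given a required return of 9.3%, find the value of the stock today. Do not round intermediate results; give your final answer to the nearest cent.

€59.17

D_1 = 3.16257
D_2 = 3.69072
Terminal value at year 2: TV = D_2×(1+g_2)/(r−g_2) = 3.81251/0.06 = 63.54188
P_0 = D_1/(1+r)^1 + D_2/(1+r)^2 + TV/(1+r)^2
    = 2.89348 + 3.08938 + 53.18875 = 59.17160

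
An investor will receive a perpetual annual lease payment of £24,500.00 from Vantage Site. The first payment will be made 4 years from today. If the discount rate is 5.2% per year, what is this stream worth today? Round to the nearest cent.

£404683.52

Value at end of year 3: C / r = £24,500.00 / 0.052 = £471,153.8462
Discount to today: PV = £471,153.8462 / (1 + 0.052)^3 = £471,153.8462 / 1.164253 = £404,683.52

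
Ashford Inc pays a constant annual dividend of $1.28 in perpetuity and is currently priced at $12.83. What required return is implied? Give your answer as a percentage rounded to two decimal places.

9.98%

P = C/r ⇒ r = C/P = $1.28/$12.83 = 0.099766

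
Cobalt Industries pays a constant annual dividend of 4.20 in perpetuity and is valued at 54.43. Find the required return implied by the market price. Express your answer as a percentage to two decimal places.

7.72%

P = C/r ⇒ r = C/P = 4.20/54.43 = 0.077163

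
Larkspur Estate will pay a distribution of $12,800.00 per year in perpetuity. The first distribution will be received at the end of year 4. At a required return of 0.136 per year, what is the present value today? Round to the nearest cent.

Value at end of year 3: C / r = $12,800.00 / 0.136 = $94,117.6471
Discount to today: PV = $94,117.6471 / (1 + 0.136)^3 = $94,117.6471 / 1.466003 = $64,200.15

$64200.15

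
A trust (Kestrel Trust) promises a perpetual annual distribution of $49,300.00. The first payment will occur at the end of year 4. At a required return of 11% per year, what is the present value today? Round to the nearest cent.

$327706.68

Value at end of year 3: C / r = $49,300.00 / 0.11 = $448,181.8182
Discount to today: PV = $448,181.8182 / (1 + 0.11)^3 = $448,181.8182 / 1.367631 = $327,706.68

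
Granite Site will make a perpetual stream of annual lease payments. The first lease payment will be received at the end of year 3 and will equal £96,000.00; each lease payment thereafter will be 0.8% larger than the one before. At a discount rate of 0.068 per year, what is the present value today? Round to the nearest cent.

£1402740.96

Value at end of year 2: C₁ / (r − g) = £96,000.00 / (0.068 − 0.008) = £1,600,000.0000
Discount to today: PV = £1,600,000.0000 / (1 + 0.068)^2 = £1,600,000.0000 / 1.140624 = £1,402,740.96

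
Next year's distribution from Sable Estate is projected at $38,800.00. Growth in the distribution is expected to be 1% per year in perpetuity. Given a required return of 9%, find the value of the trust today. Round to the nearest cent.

Growing perpetuity: P = D₁ / (r − g) = $38,800.0000 / (0.09 − 0.01) = $485,000.00

$485000.00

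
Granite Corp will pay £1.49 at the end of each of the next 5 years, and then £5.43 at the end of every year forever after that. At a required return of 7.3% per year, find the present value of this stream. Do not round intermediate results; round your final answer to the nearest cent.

£58.36

PV of 5-year annuity: £1.49 × [1 − (1+0.073)^−5] / 0.073 = 6.06053
Perpetuity value at year 5: £5.43 / 0.073 = 74.38356
PV of perpetuity: 74.38356 / (1+0.073)^5 = 52.29719
Total PV = 6.06053 + 52.29719 = 58.35772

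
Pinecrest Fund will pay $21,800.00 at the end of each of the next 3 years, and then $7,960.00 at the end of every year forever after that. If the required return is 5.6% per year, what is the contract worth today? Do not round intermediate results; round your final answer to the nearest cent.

$179412.84

PV of 3-year annuity: $21,800.00 × [1 − (1+0.056)^−3] / 0.056 = 58705.61025
Perpetuity value at year 3: $7,960.00 / 0.056 = 142142.85714
PV of perpetuity: 142142.85714 / (1+0.056)^3 = 120707.23065
Total PV = 58705.61025 + 120707.23065 = 179412.84090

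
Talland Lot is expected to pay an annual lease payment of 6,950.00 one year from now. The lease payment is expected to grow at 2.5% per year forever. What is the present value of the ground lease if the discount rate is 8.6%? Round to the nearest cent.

Growing perpetuity: P = D₁ / (r − g) = 6,950.0000 / (0.086 − 0.025) = 113,934.43

113934.43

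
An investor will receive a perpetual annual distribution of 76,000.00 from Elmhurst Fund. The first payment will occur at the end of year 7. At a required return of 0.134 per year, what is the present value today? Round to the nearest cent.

Value at end of year 6: C / r = 76,000.00 / 0.134 = 567,164.1791
Discount to today: PV = 567,164.1791 / (1 + 0.134)^6 = 567,164.1791 / 2.126563 = 266,704.58

266704.58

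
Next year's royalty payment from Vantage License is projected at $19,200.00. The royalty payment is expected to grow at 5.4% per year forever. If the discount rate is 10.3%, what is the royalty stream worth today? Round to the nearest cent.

$391836.73

Growing perpetuity: P = D₁ / (r − g) = $19,200.0000 / (0.103 − 0.054) = $391,836.73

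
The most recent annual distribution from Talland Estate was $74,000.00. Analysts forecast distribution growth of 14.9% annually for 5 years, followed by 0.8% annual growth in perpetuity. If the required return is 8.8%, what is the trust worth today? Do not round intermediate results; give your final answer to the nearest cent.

D_1 = 85026.00000
D_2 = 97694.87400
D_3 = 112251.41023
D_4 = 128976.87035
D_5 = 148194.42403
Terminal value at year 5: TV = D_5×(1+g_2)/(r−g_2) = 149379.97942/0.08 = 1867249.74280
P_0 = D_1/(1+r)^1 + D_2/(1+r)^2 + D_3/(1+r)^3 + D_4/(1+r)^4 + D_5/(1+r)^5 + TV/(1+r)^5
    = 78148.89706 + 82530.40691 + 87157.57127 + 92044.16304 + 97204.72733 + 1224779.56436 = 1661865.32997

$1661865.33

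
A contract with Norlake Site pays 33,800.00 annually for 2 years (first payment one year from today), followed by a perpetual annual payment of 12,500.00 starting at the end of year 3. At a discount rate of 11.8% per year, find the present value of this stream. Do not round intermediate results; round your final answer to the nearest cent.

PV of 2-year annuity: 33,800.00 × [1 − (1+0.118)^−2] / 0.118 = 57274.20227
Perpetuity value at year 2: 12,500.00 / 0.118 = 105932.20339
PV of perpetuity: 105932.20339 / (1+0.118)^2 = 84750.91557
Total PV = 57274.20227 + 84750.91557 = 142025.11784

142025.12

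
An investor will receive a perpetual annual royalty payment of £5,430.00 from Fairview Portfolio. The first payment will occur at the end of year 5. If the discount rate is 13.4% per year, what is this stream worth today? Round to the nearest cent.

£24504.33

Value at end of year 4: C / r = £5,430.00 / 0.134 = £40,522.3881
Discount to today: PV = £40,522.3881 / (1 + 0.134)^4 = £40,522.3881 / 1.653683 = £24,504.33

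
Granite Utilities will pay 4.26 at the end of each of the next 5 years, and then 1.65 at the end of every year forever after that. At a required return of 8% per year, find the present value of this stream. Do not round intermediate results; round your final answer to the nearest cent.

31.05

PV of 5-year annuity: 4.26 × [1 − (1+0.08)^−5] / 0.08 = 17.00894
Perpetuity value at year 5: 1.65 / 0.08 = 20.62500
PV of perpetuity: 20.62500 / (1+0.08)^5 = 14.03703
Total PV = 17.00894 + 14.03703 = 31.04597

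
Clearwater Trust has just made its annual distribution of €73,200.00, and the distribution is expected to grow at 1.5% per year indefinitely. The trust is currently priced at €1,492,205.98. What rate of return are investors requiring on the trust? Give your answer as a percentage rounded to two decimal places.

6.48%

D₁ = €73,200.00 × 1.015 = €74,298.0000
P = D₁/(r − g) ⇒ r = D₁/P + g = €74,298.0000/€1,492,205.98 + 0.015 = 0.049791 + 0.015 = 0.064791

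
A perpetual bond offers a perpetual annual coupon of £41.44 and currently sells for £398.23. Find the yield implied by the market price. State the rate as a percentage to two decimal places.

10.41%

P = C/r ⇒ r = C/P = £41.44/£398.23 = 0.104060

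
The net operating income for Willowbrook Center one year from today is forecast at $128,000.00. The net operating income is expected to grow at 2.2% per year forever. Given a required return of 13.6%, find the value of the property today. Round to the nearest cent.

Growing perpetuity: P = D₁ / (r − g) = $128,000.0000 / (0.136 − 0.022) = $1,122,807.02

$1122807.02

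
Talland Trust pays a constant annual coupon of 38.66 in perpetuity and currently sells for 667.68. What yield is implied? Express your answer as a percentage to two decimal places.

5.79%

P = C/r ⇒ r = C/P = 38.66/667.68 = 0.057902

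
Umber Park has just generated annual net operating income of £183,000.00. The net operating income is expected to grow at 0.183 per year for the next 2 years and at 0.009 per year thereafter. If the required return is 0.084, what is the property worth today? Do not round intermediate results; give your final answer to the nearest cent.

D_1 = 216489.00000
D_2 = 256106.48700
Terminal value at year 2: TV = D_2×(1+g_2)/(r−g_2) = 258411.44538/0.075 = 3445485.93844
P_0 = D_1/(1+r)^1 + D_2/(1+r)^2 + TV/(1+r)^2
    = 199713.09963 + 217952.58013 + 2932188.71138 = 3349854.39114

£3349854.39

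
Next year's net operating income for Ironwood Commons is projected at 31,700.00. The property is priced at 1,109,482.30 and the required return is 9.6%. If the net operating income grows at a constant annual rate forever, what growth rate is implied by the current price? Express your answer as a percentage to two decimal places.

P = D₁/(r−g) ⇒ g = r − D₁/P = 0.096 − 31,700.00/1,109,482.30 = 0.067428

6.74%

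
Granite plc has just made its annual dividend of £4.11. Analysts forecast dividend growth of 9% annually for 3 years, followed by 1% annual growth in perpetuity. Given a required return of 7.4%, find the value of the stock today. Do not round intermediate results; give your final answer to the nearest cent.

£80.50

D_1 = 4.47990
D_2 = 4.88309
D_3 = 5.32257
Terminal value at year 3: TV = D_3×(1+g_2)/(r−g_2) = 5.37579/0.064 = 83.99680
P_0 = D_1/(1+r)^1 + D_2/(1+r)^2 + D_3/(1+r)^3 + TV/(1+r)^3
    = 4.17123 + 4.23337 + 4.29644 + 67.80315 = 80.50419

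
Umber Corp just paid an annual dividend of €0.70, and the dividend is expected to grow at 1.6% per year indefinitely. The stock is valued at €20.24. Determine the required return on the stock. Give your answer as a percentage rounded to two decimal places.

5.11%

D₁ = €0.70 × 1.016 = €0.7112
P = D₁/(r − g) ⇒ r = D₁/P + g = €0.7112/€20.24 + 0.016 = 0.035138 + 0.016 = 0.051138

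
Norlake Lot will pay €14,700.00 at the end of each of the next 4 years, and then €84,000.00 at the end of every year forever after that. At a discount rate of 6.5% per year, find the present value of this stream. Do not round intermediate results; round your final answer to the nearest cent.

PV of 4-year annuity: €14,700.00 × [1 − (1+0.065)^−4] / 0.065 = 50359.23944
Perpetuity value at year 4: €84,000.00 / 0.065 = 1292307.69231
PV of perpetuity: 1292307.69231 / (1+0.065)^4 = 1004540.60977
Total PV = 50359.23944 + 1004540.60977 = 1054899.84922

€1054899.85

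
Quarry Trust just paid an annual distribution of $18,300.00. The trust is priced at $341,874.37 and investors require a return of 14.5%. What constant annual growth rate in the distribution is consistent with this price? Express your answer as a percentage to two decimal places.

P = D₀(1+g)/(r−g) ⇒ P(r−g) = D₀(1+g) ⇒ g(P+D₀) = P·r − D₀
g = (P·r − D₀)/(P + D₀) = ($341,874.37×0.145 − $18,300.00) / ($341,874.37 + $18,300.00) = 0.086824

8.68%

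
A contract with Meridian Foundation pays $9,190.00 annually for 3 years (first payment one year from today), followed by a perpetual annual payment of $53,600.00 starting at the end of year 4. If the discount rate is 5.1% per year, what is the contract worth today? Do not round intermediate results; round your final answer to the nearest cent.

$930267.21

PV of 3-year annuity: $9,190.00 × [1 − (1+0.051)^−3] / 0.051 = 24979.82827
Perpetuity value at year 3: $53,600.00 / 0.051 = 1050980.39216
PV of perpetuity: 1050980.39216 / (1+0.051)^3 = 905287.37855
Total PV = 24979.82827 + 905287.37855 = 930267.20681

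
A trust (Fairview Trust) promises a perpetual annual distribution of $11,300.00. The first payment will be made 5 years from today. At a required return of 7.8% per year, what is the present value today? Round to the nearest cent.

$107277.54

Value at end of year 4: C / r = $11,300.00 / 0.078 = $144,871.7949
Discount to today: PV = $144,871.7949 / (1 + 0.078)^4 = $144,871.7949 / 1.350439 = $107,277.54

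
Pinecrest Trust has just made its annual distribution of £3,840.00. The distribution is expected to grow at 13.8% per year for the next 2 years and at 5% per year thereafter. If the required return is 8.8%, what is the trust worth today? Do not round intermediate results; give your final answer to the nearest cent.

D_1 = 4369.92000
D_2 = 4972.96896
Terminal value at year 2: TV = D_2×(1+g_2)/(r−g_2) = 5221.61741/0.038 = 137410.98442
P_0 = D_1/(1+r)^1 + D_2/(1+r)^2 + TV/(1+r)^2
    = 4016.47059 + 4201.05104 + 116081.67342 = 124299.19505

£124299.20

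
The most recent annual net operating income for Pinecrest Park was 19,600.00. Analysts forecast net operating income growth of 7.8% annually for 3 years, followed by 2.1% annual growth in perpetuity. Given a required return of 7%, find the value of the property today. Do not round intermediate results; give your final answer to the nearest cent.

D_1 = 21128.80000
D_2 = 22776.84640
D_3 = 24553.44042
Terminal value at year 3: TV = D_3×(1+g_2)/(r−g_2) = 25069.06267/0.049 = 511613.52384
P_0 = D_1/(1+r)^1 + D_2/(1+r)^2 + D_3/(1+r)^3 + TV/(1+r)^3
    = 19746.54206 + 19894.17975 + 20042.92128 + 417629.03330 = 477312.67639

477312.68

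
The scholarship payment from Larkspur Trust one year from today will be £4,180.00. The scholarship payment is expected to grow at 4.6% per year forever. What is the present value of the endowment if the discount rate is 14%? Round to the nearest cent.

Growing perpetuity: P = D₁ / (r − g) = £4,180.0000 / (0.14 − 0.046) = £44,468.09

£44468.09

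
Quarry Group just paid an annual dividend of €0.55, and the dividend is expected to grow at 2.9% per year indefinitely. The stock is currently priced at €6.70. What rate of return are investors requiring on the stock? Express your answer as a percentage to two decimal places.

D₁ = €0.55 × 1.029 = €0.5660
P = D₁/(r − g) ⇒ r = D₁/P + g = €0.5660/€6.70 + 0.029 = 0.084470 + 0.029 = 0.113470

11.35%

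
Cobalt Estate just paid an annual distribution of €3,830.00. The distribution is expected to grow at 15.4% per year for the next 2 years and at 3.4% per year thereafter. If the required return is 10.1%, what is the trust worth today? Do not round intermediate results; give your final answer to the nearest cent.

€73157.38

D_1 = 4419.82000
D_2 = 5100.47228
Terminal value at year 2: TV = D_2×(1+g_2)/(r−g_2) = 5273.88834/0.067 = 78714.75131
P_0 = D_1/(1+r)^1 + D_2/(1+r)^2 + TV/(1+r)^2
    = 4014.36876 + 4207.61266 + 64935.39546 = 73157.37688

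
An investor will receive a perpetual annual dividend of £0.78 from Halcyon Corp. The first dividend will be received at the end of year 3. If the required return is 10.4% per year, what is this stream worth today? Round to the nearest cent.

Value at end of year 2: C / r = £0.78 / 0.104 = £7.5000
Discount to today: PV = £7.5000 / (1 + 0.104)^2 = £7.5000 / 1.218816 = £6.15

£6.15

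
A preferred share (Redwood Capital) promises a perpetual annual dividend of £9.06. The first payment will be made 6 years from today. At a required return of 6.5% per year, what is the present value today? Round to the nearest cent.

£101.73

Value at end of year 5: C / r = £9.06 / 0.065 = £139.3846
Discount to today: PV = £139.3846 / (1 + 0.065)^5 = £139.3846 / 1.370087 = £101.73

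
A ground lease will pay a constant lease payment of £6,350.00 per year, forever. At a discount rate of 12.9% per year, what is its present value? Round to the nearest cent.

£49224.81

Level perpetuity: PV = C / r = £6,350.00 / 0.129 = £49,224.81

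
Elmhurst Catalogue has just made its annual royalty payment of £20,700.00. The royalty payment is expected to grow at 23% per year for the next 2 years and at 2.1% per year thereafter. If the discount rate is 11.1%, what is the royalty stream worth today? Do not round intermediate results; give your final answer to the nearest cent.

D_1 = 25461.00000
D_2 = 31317.03000
Terminal value at year 2: TV = D_2×(1+g_2)/(r−g_2) = 31974.68763/0.09 = 355274.30700
P_0 = D_1/(1+r)^1 + D_2/(1+r)^2 + TV/(1+r)^2
    = 22917.19172 + 25371.86842 + 287829.75174 = 336118.81188

£336118.81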